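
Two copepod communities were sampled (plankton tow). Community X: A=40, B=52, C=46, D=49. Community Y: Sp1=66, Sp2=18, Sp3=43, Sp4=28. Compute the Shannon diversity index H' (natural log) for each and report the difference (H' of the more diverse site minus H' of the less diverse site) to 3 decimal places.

Community X: N=187, proportions 0.2139037, 0.2780749, 0.2459893, 0.2620321, giving H' = 1.3817153 (working shown to 7 dp, full precision carried).
Community Y: N=155, proportions 0.4258065, 0.116129, 0.2774194, 0.1806452, giving H' = 1.2784107.
Difference = |1.3817153 − 1.2784107| = 0.1033046, i.e. 0.103 to 3 decimal places.

0.103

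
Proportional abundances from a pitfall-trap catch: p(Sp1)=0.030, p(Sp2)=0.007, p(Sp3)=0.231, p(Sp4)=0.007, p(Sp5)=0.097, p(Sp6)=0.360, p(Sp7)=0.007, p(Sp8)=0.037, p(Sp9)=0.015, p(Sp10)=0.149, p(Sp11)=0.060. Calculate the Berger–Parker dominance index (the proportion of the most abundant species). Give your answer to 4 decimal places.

The largest proportion is 0.36, i.e. d = 0.3600 to 4 decimal places.

0.3600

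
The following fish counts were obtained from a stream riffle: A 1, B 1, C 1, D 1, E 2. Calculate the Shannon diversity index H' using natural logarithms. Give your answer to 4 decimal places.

Total N = 1+1+1+1+2 = 6, so the proportions are 0.166667, 0.166667, 0.166667, 0.166667, 0.333333 (working shown to 6 dp, full precision carried).
Each pᵢ ln pᵢ term: 0.166667×(-1.791759)=-0.298627, 0.166667×(-1.791759)=-0.298627, 0.166667×(-1.791759)=-0.298627, 0.166667×(-1.791759)=-0.298627, 0.333333×(-1.098612)=-0.366204.
Sum = -1.560710, so H' = 1.5607.

1.5607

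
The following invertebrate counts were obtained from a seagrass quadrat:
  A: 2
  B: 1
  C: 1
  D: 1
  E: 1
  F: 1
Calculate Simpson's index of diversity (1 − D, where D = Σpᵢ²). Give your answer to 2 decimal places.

Total N = 2+1+1+1+1+1 = 7, so the proportions are 0.2857, 0.1429, 0.1429, 0.1429, 0.1429, 0.1429 (working shown to 4 dp, full precision carried).
D = 0.2857² + 0.1429² + 0.1429² + 0.1429² + 0.1429² + 0.1429² = 0.0816 + 0.0204 + 0.0204 + 0.0204 + 0.0204 + 0.0204 = 0.1837.
So 1 − D = 0.8163, i.e. 0.82 to 2 decimal places.

0.82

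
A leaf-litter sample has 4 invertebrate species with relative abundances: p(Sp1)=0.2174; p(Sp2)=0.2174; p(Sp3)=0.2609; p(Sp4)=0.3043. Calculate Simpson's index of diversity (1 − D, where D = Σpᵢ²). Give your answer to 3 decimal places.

D = 0.2174² + 0.2174² + 0.2609² + 0.3043² = 0.04726 + 0.04726 + 0.06807 + 0.09260 = 0.25519 (working shown to 5 dp, full precision carried).
So 1 − D = 0.74481, i.e. 0.745 to 3 decimal places.

0.745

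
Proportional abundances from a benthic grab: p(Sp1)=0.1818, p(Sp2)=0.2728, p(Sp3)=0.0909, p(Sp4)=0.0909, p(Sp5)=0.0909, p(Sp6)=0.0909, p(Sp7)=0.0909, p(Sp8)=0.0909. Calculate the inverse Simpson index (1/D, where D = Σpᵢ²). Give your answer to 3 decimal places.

D = 0.1818² + 0.2728² + 0.0909² + 0.0909² + 0.0909² + 0.0909² + 0.0909² + 0.0909² = 0.0330512 + 0.0744198 + 0.0082628 + 0.0082628 + 0.0082628 + 0.0082628 + 0.0082628 + 0.0082628 = 0.1570479 (working shown to 7 dp, full precision carried).
So 1/D = 6.36748, i.e. 6.367 to 3 decimal places.

6.367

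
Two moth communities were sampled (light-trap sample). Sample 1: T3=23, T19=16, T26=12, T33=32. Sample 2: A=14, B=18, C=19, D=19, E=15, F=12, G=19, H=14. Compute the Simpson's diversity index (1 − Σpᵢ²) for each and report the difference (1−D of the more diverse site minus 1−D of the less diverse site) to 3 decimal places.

0.155

Sample 1: N=83, proportions 0.277108, 0.192771, 0.144578, 0.385542, giving 1−D = 0.716505 (working shown to 6 dp, full precision carried).
Sample 2: N=130, proportions 0.107692, 0.138462, 0.146154, 0.146154, 0.115385, 0.092308, 0.146154, 0.107692, giving 1−D = 0.871716.
Difference = |0.716505 − 0.871716| = 0.155211, i.e. 0.155 to 3 decimal places.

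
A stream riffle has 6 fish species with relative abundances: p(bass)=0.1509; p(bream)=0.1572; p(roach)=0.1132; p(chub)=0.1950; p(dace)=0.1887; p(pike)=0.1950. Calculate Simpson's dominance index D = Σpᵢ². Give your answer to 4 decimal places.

0.1720

D = 0.1509² + 0.1572² + 0.1132² + 0.195² + 0.1887² + 0.195² = 0.022771 + 0.024712 + 0.012814 + 0.038025 + 0.035608 + 0.038025 = 0.171955 (working shown to 6 dp, full precision carried).
To 4 decimal places, D = 0.1720.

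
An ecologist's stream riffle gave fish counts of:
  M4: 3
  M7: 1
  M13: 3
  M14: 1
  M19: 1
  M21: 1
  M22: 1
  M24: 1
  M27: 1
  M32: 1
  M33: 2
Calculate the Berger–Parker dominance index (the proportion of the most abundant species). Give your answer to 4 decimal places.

0.1875

Total N = 3+1+3+1+1+1+1+1+1+1+2 = 16, so the proportions are 0.1875, 0.0625, 0.1875, 0.0625, 0.0625, 0.0625, 0.0625, 0.0625, 0.0625, 0.0625, 0.125 (working shown to 6 dp, full precision carried).
The largest proportion is 0.1875, i.e. d = 0.1875 to 4 decimal places.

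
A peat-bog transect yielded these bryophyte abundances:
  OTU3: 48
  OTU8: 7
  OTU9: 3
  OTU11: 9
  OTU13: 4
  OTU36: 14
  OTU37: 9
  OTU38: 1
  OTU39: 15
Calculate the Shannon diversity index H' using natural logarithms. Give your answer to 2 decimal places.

Total N = 48+7+3+9+4+14+9+1+15 = 110, so the proportions are 0.4364, 0.0636, 0.0273, 0.0818, 0.0364, 0.1273, 0.0818, 0.0091, 0.1364 (working shown to 4 dp, full precision carried).
Each pᵢ ln pᵢ term: 0.4364×(-0.8293)=-0.3619, 0.0636×(-2.7546)=-0.1753, 0.0273×(-3.6019)=-0.0982, 0.0818×(-2.5033)=-0.2048, 0.0364×(-3.3142)=-0.1205, 0.1273×(-2.0614)=-0.2624, 0.0818×(-2.5033)=-0.2048, 0.0091×(-4.7005)=-0.0427, 0.1364×(-1.9924)=-0.2717.
Sum = -1.7423, so H' = 1.74.

1.74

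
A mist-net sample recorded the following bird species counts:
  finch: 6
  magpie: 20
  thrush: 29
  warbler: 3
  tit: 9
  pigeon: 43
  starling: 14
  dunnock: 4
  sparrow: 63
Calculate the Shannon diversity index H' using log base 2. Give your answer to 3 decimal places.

Total N = 6+20+29+3+9+43+14+4+63 = 191, so the proportions are 0.03141, 0.10471, 0.15183, 0.01571, 0.04712, 0.22513, 0.0733, 0.02094, 0.32984 (working shown to 5 dp, full precision carried).
Each pᵢ log₂ pᵢ term: 0.03141×(-4.99247)=-0.15683, 0.10471×(-3.25550)=-0.34089, 0.15183×(-2.71945)=-0.41290, 0.01571×(-5.99247)=-0.09412, 0.04712×(-4.40750)=-0.20768, 0.22513×(-2.15116)=-0.48429, 0.0733×(-3.77007)=-0.27634, 0.02094×(-5.57743)=-0.11680, 0.32984×(-1.60015)=-0.52780.
Sum = -2.61766, so H' = 2.618.

2.618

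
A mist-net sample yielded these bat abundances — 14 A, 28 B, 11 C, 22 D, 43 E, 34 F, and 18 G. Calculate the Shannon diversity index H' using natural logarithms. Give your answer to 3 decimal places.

1.852

Total N = 14+28+11+22+43+34+18 = 170, so the proportions are 0.08235, 0.16471, 0.06471, 0.12941, 0.25294, 0.2, 0.10588 (working shown to 5 dp, full precision carried).
Each pᵢ ln pᵢ term: 0.08235×(-2.49674)=-0.20561, 0.16471×(-1.80359)=-0.29706, 0.06471×(-2.73790)=-0.17716, 0.12941×(-2.04476)=-0.26462, 0.25294×(-1.37460)=-0.34769, 0.2×(-1.60944)=-0.32189, 0.10588×(-2.24543)=-0.23775.
Sum = -1.85178, so H' = 1.852.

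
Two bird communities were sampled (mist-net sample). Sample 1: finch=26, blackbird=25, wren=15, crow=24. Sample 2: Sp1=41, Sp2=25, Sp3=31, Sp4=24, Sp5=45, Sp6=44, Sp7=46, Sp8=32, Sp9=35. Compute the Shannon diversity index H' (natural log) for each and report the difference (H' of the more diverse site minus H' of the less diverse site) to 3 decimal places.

Sample 1: N=90, proportions 0.28889, 0.27778, 0.16667, 0.26667, giving H' = 1.36563 (working shown to 5 dp, full precision carried).
Sample 2: N=323, proportions 0.12693, 0.0774, 0.09598, 0.0743, 0.13932, 0.13622, 0.14241, 0.09907, 0.10836, giving H' = 2.17172.
Difference = |1.36563 − 2.17172| = 0.80609, i.e. 0.806 to 3 decimal places.

0.806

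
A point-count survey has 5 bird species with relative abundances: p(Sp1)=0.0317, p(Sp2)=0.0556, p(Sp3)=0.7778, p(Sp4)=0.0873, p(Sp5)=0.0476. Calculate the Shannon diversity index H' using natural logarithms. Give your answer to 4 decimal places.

0.8233

Each pᵢ ln pᵢ term (working shown to 6 dp, full precision carried): 0.0317×(-3.451439)=-0.109411, 0.0556×(-2.889572)=-0.160660, 0.7778×(-0.251286)=-0.195450, 0.0873×(-2.438405)=-0.212873, 0.0476×(-3.044923)=-0.144938.
Sum = -0.823332, so H' = 0.8233.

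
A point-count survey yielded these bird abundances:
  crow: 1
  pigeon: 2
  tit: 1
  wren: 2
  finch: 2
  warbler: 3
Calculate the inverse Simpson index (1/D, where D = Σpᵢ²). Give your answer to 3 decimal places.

5.261

Total N = 1+2+1+2+2+3 = 11, so the proportions are 0.0909091, 0.1818182, 0.0909091, 0.1818182, 0.1818182, 0.2727273 (working shown to 7 dp, full precision carried).
D = 0.0909091² + 0.1818182² + 0.0909091² + 0.1818182² + 0.1818182² + 0.2727273² = 0.0082645 + 0.0330579 + 0.0082645 + 0.0330579 + 0.0330579 + 0.0743802 = 0.1900826.
So 1/D = 5.26087, i.e. 5.261 to 3 decimal places.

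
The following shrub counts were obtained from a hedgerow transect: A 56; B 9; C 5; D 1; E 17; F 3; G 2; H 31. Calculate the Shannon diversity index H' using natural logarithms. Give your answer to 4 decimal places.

1.4933

Total N = 56+9+5+1+17+3+2+31 = 124, so the proportions are 0.451613, 0.072581, 0.040323, 0.008065, 0.137097, 0.024194, 0.016129, 0.25 (working shown to 6 dp, full precision carried).
Each pᵢ ln pᵢ term: 0.451613×(-0.794930)=-0.359001, 0.072581×(-2.623057)=-0.190383, 0.040323×(-3.210844)=-0.129470, 0.008065×(-4.820282)=-0.038873, 0.137097×(-1.987068)=-0.272421, 0.024194×(-3.721669)=-0.090040, 0.016129×(-4.127134)=-0.066567, 0.25×(-1.386294)=-0.346574.
Sum = -1.493328, so H' = 1.4933.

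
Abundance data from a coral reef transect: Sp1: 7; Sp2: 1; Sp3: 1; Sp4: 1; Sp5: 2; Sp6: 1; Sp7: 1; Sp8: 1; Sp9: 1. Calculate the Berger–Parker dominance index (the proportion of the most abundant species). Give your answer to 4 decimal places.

0.4375

Total N = 7+1+1+1+2+1+1+1+1 = 16, so the proportions are 0.4375, 0.0625, 0.0625, 0.0625, 0.125, 0.0625, 0.0625, 0.0625, 0.0625 (working shown to 6 dp, full precision carried).
The largest proportion is 0.4375, i.e. d = 0.4375 to 4 decimal places.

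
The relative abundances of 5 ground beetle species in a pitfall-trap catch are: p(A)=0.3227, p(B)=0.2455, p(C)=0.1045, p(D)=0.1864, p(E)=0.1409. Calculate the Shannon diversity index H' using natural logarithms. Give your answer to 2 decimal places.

Each pᵢ ln pᵢ term (working shown to 4 dp, full precision carried): 0.3227×(-1.1310)=-0.3650, 0.2455×(-1.4045)=-0.3448, 0.1045×(-2.2586)=-0.2360, 0.1864×(-1.6799)=-0.3131, 0.1409×(-1.9597)=-0.2761.
Sum = -1.5350, so H' = 1.54.

1.54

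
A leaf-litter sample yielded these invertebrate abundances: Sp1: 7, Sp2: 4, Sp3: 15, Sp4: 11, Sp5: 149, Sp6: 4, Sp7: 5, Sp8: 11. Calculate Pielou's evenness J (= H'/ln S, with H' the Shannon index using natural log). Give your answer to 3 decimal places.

Total N = 7+4+15+11+149+4+5+11 = 206, so the proportions are 0.03398, 0.01942, 0.07282, 0.0534, 0.7233, 0.01942, 0.02427, 0.0534 (working shown to 5 dp, full precision carried).
H' = −Σ pᵢ ln pᵢ = −((-0.11492) + (-0.07654) + (-0.19076) + (-0.15646) + (-0.23430) + (-0.07654) + (-0.09025) + (-0.15646)) = 1.09622.
With S = 8 species, ln S = 2.07944, so J = 1.09622/2.07944 = 0.52717, i.e. 0.527 to 3 decimal places.

0.527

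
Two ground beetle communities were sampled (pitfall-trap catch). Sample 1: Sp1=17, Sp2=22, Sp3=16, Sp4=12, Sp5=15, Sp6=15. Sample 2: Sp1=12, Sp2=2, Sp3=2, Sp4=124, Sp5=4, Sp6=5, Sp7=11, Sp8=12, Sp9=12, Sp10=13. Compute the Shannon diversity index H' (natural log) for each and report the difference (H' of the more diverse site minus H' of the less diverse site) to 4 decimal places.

0.3660

Sample 1: N=97, proportions 0.1752577, 0.2268041, 0.1649485, 0.1237113, 0.1546392, 0.1546392, giving H' = 1.7748206 (working shown to 7 dp, full precision carried).
Sample 2: N=197, proportions 0.0609137, 0.0101523, 0.0101523, 0.6294416, 0.0203046, 0.0253807, 0.0558376, 0.0609137, 0.0609137, 0.0659898, giving H' = 1.4087992.
Difference = |1.7748206 − 1.4087992| = 0.3660214, i.e. 0.3660 to 4 decimal places.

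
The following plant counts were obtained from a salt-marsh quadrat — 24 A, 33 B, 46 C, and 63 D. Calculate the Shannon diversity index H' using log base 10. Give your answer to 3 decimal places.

0.575

Total N = 24+33+46+63 = 166, so the proportions are 0.14458, 0.1988, 0.27711, 0.37952 (working shown to 5 dp, full precision carried).
Each pᵢ log₁₀ pᵢ term: 0.14458×(-0.83990)=-0.12143, 0.1988×(-0.70159)=-0.13947, 0.27711×(-0.55735)=-0.15445, 0.37952×(-0.42077)=-0.15969.
Sum = -0.57504, so H' = 0.575.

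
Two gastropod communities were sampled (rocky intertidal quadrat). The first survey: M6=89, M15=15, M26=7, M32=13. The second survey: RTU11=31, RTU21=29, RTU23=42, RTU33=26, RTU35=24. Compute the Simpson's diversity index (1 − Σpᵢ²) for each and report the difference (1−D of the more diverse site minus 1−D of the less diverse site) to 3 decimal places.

0.335

The first survey: N=124, proportions 0.7177419, 0.1209677, 0.0564516, 0.1048387, giving 1−D = 0.4560354 (working shown to 7 dp, full precision carried).
The second survey: N=152, proportions 0.2039474, 0.1907895, 0.2763158, 0.1710526, 0.1578947, giving 1−D = 0.7914647.
Difference = |0.4560354 − 0.7914647| = 0.3354293, i.e. 0.335 to 3 decimal places.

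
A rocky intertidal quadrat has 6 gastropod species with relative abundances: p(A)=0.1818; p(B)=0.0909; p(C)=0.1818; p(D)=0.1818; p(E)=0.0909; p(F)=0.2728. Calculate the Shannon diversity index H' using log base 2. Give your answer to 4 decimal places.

Each pᵢ log₂ pᵢ term (working shown to 6 dp, full precision carried): 0.1818×(-2.459576)=-0.447151, 0.0909×(-3.459576)=-0.314475, 0.1818×(-2.459576)=-0.447151, 0.1818×(-2.459576)=-0.447151, 0.0909×(-3.459576)=-0.314475, 0.2728×(-1.874084)=-0.511250.
Sum = -2.481654, so H' = 2.4817.

2.4817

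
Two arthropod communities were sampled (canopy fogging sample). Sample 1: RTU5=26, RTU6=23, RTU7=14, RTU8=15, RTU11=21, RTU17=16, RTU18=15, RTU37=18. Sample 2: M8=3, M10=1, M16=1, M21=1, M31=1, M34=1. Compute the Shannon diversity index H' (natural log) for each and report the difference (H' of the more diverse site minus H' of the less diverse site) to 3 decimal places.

0.388

Sample 1: N=148, proportions 0.17568, 0.15541, 0.09459, 0.10135, 0.14189, 0.10811, 0.10135, 0.12162, giving H' = 2.05574 (working shown to 5 dp, full precision carried).
Sample 2: N=8, proportions 0.375, 0.125, 0.125, 0.125, 0.125, 0.125, giving H' = 1.66746.
Difference = |2.05574 − 1.66746| = 0.38828, i.e. 0.388 to 3 decimal places.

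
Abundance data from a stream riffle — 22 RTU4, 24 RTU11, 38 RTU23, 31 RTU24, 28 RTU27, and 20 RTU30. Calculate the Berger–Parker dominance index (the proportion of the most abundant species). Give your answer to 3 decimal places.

Total N = 22+24+38+31+28+20 = 163, so the proportions are 0.13497, 0.14724, 0.23313, 0.19018, 0.17178, 0.1227 (working shown to 5 dp, full precision carried).
The largest proportion is 0.23313, i.e. d = 0.233 to 3 decimal places.

0.233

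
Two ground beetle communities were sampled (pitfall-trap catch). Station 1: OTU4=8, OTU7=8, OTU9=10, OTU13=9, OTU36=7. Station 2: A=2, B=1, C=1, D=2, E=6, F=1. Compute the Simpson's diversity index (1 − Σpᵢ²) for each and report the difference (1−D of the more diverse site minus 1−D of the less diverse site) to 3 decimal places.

Station 1: N=42, proportions 0.19048, 0.19048, 0.2381, 0.21429, 0.16667, giving 1−D = 0.79705 (working shown to 5 dp, full precision carried).
Station 2: N=13, proportions 0.15385, 0.07692, 0.07692, 0.15385, 0.46154, 0.07692, giving 1−D = 0.72189.
Difference = |0.79705 − 0.72189| = 0.07516, i.e. 0.075 to 3 decimal places.

0.075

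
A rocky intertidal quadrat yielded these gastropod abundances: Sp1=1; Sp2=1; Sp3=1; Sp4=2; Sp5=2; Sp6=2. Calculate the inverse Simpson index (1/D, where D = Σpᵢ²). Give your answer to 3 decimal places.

Total N = 1+1+1+2+2+2 = 9, so the proportions are 0.1111111, 0.1111111, 0.1111111, 0.2222222, 0.2222222, 0.2222222 (working shown to 7 dp, full precision carried).
D = 0.1111111² + 0.1111111² + 0.1111111² + 0.2222222² + 0.2222222² + 0.2222222² = 0.0123457 + 0.0123457 + 0.0123457 + 0.0493827 + 0.0493827 + 0.0493827 = 0.1851852.
So 1/D = 5.40000, i.e. 5.400 to 3 decimal places.

5.400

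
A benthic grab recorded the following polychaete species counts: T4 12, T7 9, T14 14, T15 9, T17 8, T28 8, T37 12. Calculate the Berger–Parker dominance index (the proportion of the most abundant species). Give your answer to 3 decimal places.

0.194

Total N = 12+9+14+9+8+8+12 = 72, so the proportions are 0.16667, 0.125, 0.19444, 0.125, 0.11111, 0.11111, 0.16667 (working shown to 5 dp, full precision carried).
The largest proportion is 0.19444, i.e. d = 0.194 to 3 decimal places.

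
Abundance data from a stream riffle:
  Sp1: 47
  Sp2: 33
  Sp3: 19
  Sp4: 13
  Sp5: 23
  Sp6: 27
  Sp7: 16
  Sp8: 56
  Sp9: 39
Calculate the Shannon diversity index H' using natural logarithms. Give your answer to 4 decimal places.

Total N = 47+33+19+13+23+27+16+56+39 = 273, so the proportions are 0.172161, 0.120879, 0.069597, 0.047619, 0.084249, 0.098901, 0.058608, 0.205128, 0.142857 (working shown to 6 dp, full precision carried).
Each pᵢ ln pᵢ term: 0.172161×(-1.759324)=-0.302887, 0.120879×(-2.112964)=-0.255413, 0.069597×(-2.665033)=-0.185478, 0.047619×(-3.044522)=-0.144977, 0.084249×(-2.473978)=-0.208430, 0.098901×(-2.313635)=-0.228821, 0.058608×(-2.836883)=-0.166264, 0.205128×(-1.584120)=-0.324948, 0.142857×(-1.945910)=-0.277987.
Sum = -2.095207, so H' = 2.0952.

2.0952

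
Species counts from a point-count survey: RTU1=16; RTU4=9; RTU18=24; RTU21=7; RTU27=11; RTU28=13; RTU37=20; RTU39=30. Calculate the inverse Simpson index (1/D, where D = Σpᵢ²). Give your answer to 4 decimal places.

Total N = 16+9+24+7+11+13+20+30 = 130, so the proportions are 0.12307692, 0.06923077, 0.18461538, 0.05384615, 0.08461538, 0.1, 0.15384615, 0.23076923 (working shown to 8 dp, full precision carried).
D = 0.12307692² + 0.06923077² + 0.18461538² + 0.05384615² + 0.08461538² + 0.1² + 0.15384615² + 0.23076923² = 0.01514793 + 0.00479290 + 0.03408284 + 0.00289941 + 0.00715976 + 0.01000000 + 0.02366864 + 0.05325444 = 0.15100592.
So 1/D = 6.622257, i.e. 6.6223 to 4 decimal places.

6.6223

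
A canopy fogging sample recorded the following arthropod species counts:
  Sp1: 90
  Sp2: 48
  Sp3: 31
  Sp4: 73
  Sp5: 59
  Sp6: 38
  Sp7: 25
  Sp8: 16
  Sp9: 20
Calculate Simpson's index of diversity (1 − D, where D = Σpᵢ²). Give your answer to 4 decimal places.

0.8569

Total N = 90+48+31+73+59+38+25+16+20 = 400, so the proportions are 0.225, 0.12, 0.0775, 0.1825, 0.1475, 0.095, 0.0625, 0.04, 0.05 (working shown to 6 dp, full precision carried).
D = 0.225² + 0.12² + 0.0775² + 0.1825² + 0.1475² + 0.095² + 0.0625² + 0.04² + 0.05² = 0.050625 + 0.014400 + 0.006006 + 0.033306 + 0.021756 + 0.009025 + 0.003906 + 0.001600 + 0.002500 = 0.143125.
So 1 − D = 0.856875, i.e. 0.8569 to 4 decimal places.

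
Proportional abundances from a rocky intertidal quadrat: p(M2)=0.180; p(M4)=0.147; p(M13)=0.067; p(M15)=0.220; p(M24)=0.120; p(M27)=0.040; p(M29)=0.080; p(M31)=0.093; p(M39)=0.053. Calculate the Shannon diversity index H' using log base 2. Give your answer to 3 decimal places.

Each pᵢ log₂ pᵢ term (working shown to 5 dp, full precision carried): 0.18×(-2.47393)=-0.44531, 0.147×(-2.76611)=-0.40662, 0.067×(-3.89970)=-0.26128, 0.22×(-2.18442)=-0.48057, 0.12×(-3.05889)=-0.36707, 0.04×(-4.64386)=-0.18575, 0.08×(-3.64386)=-0.29151, 0.093×(-3.42663)=-0.31868, 0.053×(-4.23786)=-0.22461.
Sum = -2.98139, so H' = 2.981.

2.981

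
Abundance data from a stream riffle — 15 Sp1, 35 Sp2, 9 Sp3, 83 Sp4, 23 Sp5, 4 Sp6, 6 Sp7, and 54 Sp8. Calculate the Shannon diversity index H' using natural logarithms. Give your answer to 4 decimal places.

1.6983

Total N = 15+35+9+83+23+4+6+54 = 229, so the proportions are 0.065502, 0.152838, 0.039301, 0.362445, 0.100437, 0.017467, 0.026201, 0.235808 (working shown to 6 dp, full precision carried).
Each pᵢ ln pᵢ term: 0.065502×(-2.725672)=-0.178537, 0.152838×(-1.878374)=-0.287088, 0.039301×(-3.236497)=-0.127199, 0.362445×(-1.014881)=-0.367839, 0.100437×(-2.298228)=-0.230826, 0.017467×(-4.047428)=-0.070697, 0.026201×(-3.641963)=-0.095423, 0.235808×(-1.444738)=-0.340681.
Sum = -1.698290, so H' = 1.6983.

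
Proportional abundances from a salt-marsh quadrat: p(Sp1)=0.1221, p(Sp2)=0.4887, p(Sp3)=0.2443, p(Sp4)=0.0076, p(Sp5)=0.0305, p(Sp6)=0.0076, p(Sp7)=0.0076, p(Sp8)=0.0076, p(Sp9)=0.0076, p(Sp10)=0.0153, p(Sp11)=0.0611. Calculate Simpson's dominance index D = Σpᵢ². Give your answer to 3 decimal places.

0.319

D = 0.1221² + 0.4887² + 0.2443² + 0.0076² + 0.0305² + 0.0076² + 0.0076² + 0.0076² + 0.0076² + 0.0153² + 0.0611² = 0.01491 + 0.23883 + 0.05968 + 0.00006 + 0.00093 + 0.00006 + 0.00006 + 0.00006 + 0.00006 + 0.00023 + 0.00373 = 0.31860 (working shown to 5 dp, full precision carried).
To 3 decimal places, D = 0.319.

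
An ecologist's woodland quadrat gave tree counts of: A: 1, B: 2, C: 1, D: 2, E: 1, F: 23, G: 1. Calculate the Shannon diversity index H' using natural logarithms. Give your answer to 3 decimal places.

1.018

Total N = 1+2+1+2+1+23+1 = 31, so the proportions are 0.03226, 0.06452, 0.03226, 0.06452, 0.03226, 0.74194, 0.03226 (working shown to 5 dp, full precision carried).
Each pᵢ ln pᵢ term: 0.03226×(-3.43399)=-0.11077, 0.06452×(-2.74084)=-0.17683, 0.03226×(-3.43399)=-0.11077, 0.06452×(-2.74084)=-0.17683, 0.03226×(-3.43399)=-0.11077, 0.74194×(-0.29849)=-0.22146, 0.03226×(-3.43399)=-0.11077.
Sum = -1.01821, so H' = 1.018.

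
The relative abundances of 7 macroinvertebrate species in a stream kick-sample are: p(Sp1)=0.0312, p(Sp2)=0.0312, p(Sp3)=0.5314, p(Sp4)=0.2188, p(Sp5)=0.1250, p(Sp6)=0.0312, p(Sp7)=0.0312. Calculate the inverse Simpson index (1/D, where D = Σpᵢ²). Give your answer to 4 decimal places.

2.8590

D = 0.0312² + 0.0312² + 0.5314² + 0.2188² + 0.125² + 0.0312² + 0.0312² = 0.0009734 + 0.0009734 + 0.2823860 + 0.0478734 + 0.0156250 + 0.0009734 + 0.0009734 = 0.3497782 (working shown to 7 dp, full precision carried).
So 1/D = 2.858955, i.e. 2.8590 to 4 decimal places.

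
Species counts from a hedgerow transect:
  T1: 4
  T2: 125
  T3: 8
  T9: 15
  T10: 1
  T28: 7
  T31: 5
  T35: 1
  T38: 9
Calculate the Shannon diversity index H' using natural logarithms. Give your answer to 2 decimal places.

1.12

Total N = 4+125+8+15+1+7+5+1+9 = 175, so the proportions are 0.0229, 0.7143, 0.0457, 0.0857, 0.0057, 0.04, 0.0286, 0.0057, 0.0514 (working shown to 4 dp, full precision carried).
Each pᵢ ln pᵢ term: 0.0229×(-3.7785)=-0.0864, 0.7143×(-0.3365)=-0.2403, 0.0457×(-3.0853)=-0.1410, 0.0857×(-2.4567)=-0.2106, 0.0057×(-5.1648)=-0.0295, 0.04×(-3.2189)=-0.1288, 0.0286×(-3.5553)=-0.1016, 0.0057×(-5.1648)=-0.0295, 0.0514×(-2.9676)=-0.1526.
Sum = -1.1203, so H' = 1.12.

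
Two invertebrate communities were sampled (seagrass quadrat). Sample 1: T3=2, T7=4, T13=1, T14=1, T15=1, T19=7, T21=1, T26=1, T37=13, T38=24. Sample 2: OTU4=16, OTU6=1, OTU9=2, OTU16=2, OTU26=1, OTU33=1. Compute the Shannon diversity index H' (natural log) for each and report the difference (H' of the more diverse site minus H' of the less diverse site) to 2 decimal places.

0.55

Sample 1: N=55, proportions 0.0364, 0.0727, 0.0182, 0.0182, 0.0182, 0.1273, 0.0182, 0.0182, 0.2364, 0.4364, giving H' = 1.6406 (working shown to 4 dp, full precision carried).
Sample 2: N=23, proportions 0.6957, 0.0435, 0.087, 0.087, 0.0435, 0.0435, giving H' = 1.0862.
Difference = |1.6406 − 1.0862| = 0.5544, i.e. 0.55 to 2 decimal places.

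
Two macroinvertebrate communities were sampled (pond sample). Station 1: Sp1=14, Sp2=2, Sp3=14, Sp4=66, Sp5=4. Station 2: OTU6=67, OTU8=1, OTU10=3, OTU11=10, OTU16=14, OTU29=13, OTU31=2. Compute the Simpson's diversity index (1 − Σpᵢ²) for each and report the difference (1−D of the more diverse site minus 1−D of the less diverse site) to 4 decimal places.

Station 1: N=100, proportions 0.14, 0.02, 0.14, 0.66, 0.04, giving 1−D = 0.523200 (working shown to 6 dp, full precision carried).
Station 2: N=110, proportions 0.609091, 0.009091, 0.027273, 0.090909, 0.127273, 0.118182, 0.018182, giving 1−D = 0.589421.
Difference = |0.523200 − 0.589421| = 0.066221, i.e. 0.0662 to 4 decimal places.

0.0662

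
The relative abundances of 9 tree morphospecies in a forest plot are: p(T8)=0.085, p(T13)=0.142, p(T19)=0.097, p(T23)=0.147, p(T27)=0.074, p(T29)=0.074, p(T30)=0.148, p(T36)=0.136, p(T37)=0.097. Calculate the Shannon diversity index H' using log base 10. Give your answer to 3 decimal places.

Each pᵢ log₁₀ pᵢ term (working shown to 5 dp, full precision carried): 0.085×(-1.07058)=-0.09100, 0.142×(-0.84771)=-0.12038, 0.097×(-1.01323)=-0.09828, 0.147×(-0.83268)=-0.12240, 0.074×(-1.13077)=-0.08368, 0.074×(-1.13077)=-0.08368, 0.148×(-0.82974)=-0.12280, 0.136×(-0.86646)=-0.11784, 0.097×(-1.01323)=-0.09828.
Sum = -0.93834, so H' = 0.938.

0.938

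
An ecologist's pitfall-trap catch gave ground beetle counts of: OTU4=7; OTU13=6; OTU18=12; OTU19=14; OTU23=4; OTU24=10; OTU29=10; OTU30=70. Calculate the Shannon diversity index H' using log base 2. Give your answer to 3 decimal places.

2.281

Total N = 7+6+12+14+4+10+10+70 = 133, so the proportions are 0.05263, 0.04511, 0.09023, 0.10526, 0.03008, 0.07519, 0.07519, 0.52632 (working shown to 5 dp, full precision carried).
Each pᵢ log₂ pᵢ term: 0.05263×(-4.24793)=-0.22358, 0.04511×(-4.47032)=-0.20167, 0.09023×(-3.47032)=-0.31311, 0.10526×(-3.24793)=-0.34189, 0.03008×(-5.05528)=-0.15204, 0.07519×(-3.73335)=-0.28070, 0.07519×(-3.73335)=-0.28070, 0.52632×(-0.92600)=-0.48737.
Sum = -2.28106, so H' = 2.281.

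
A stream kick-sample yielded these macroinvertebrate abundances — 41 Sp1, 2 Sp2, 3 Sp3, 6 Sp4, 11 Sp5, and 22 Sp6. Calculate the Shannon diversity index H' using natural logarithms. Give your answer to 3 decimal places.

Total N = 41+2+3+6+11+22 = 85, so the proportions are 0.48235, 0.02353, 0.03529, 0.07059, 0.12941, 0.25882 (working shown to 5 dp, full precision carried).
Each pᵢ ln pᵢ term: 0.48235×(-0.72908)=-0.35167, 0.02353×(-3.74950)=-0.08822, 0.03529×(-3.34404)=-0.11802, 0.07059×(-2.65089)=-0.18712, 0.12941×(-2.04476)=-0.26462, 0.25882×(-1.35161)=-0.34983.
Sum = -1.35949, so H' = 1.359.

1.359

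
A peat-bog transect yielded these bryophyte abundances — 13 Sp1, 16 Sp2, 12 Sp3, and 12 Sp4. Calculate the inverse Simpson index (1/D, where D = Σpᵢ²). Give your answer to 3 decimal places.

3.940

Total N = 13+16+12+12 = 53, so the proportions are 0.245283, 0.3018868, 0.2264151, 0.2264151 (working shown to 7 dp, full precision carried).
D = 0.245283² + 0.3018868² + 0.2264151² + 0.2264151² = 0.0601638 + 0.0911356 + 0.0512638 + 0.0512638 = 0.2538270.
So 1/D = 3.93969, i.e. 3.940 to 3 decimal places.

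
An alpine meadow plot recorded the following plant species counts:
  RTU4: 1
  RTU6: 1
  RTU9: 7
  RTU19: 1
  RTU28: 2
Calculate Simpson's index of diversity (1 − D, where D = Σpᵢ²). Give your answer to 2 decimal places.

Total N = 1+1+7+1+2 = 12, so the proportions are 0.0833, 0.0833, 0.5833, 0.0833, 0.1667 (working shown to 4 dp, full precision carried).
D = 0.0833² + 0.0833² + 0.5833² + 0.0833² + 0.1667² = 0.0069 + 0.0069 + 0.3403 + 0.0069 + 0.0278 = 0.3889.
So 1 − D = 0.6111, i.e. 0.61 to 2 decimal places.

0.61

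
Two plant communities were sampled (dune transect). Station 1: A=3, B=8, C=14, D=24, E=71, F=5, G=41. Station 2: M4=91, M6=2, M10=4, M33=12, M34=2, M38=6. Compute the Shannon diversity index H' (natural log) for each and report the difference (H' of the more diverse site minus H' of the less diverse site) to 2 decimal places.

0.69

Station 1: N=166, proportions 0.0181, 0.0482, 0.0843, 0.1446, 0.4277, 0.0301, 0.247, giving H' = 1.5210 (working shown to 4 dp, full precision carried).
Station 2: N=117, proportions 0.7778, 0.0171, 0.0342, 0.1026, 0.0171, 0.0513, giving H' = 0.8359.
Difference = |1.5210 − 0.8359| = 0.6851, i.e. 0.69 to 2 decimal places.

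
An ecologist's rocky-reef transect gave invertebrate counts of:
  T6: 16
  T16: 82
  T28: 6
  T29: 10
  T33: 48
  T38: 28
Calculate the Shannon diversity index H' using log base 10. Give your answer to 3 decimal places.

Total N = 16+82+6+10+48+28 = 190, so the proportions are 0.08421, 0.43158, 0.03158, 0.05263, 0.25263, 0.14737 (working shown to 5 dp, full precision carried).
Each pᵢ log₁₀ pᵢ term: 0.08421×(-1.07463)=-0.09050, 0.43158×(-0.36494)=-0.15750, 0.03158×(-1.50060)=-0.04739, 0.05263×(-1.27875)=-0.06730, 0.25263×(-0.59751)=-0.15095, 0.14737×(-0.83160)=-0.12255.
Sum = -0.63619, so H' = 0.636.

0.636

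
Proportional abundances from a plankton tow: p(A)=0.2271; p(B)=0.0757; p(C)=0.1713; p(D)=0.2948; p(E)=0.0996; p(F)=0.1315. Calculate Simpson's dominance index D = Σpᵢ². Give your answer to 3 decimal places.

0.201

D = 0.2271² + 0.0757² + 0.1713² + 0.2948² + 0.0996² + 0.1315² = 0.05157 + 0.00573 + 0.02934 + 0.08691 + 0.00992 + 0.01729 = 0.20077 (working shown to 5 dp, full precision carried).
To 3 decimal places, D = 0.201.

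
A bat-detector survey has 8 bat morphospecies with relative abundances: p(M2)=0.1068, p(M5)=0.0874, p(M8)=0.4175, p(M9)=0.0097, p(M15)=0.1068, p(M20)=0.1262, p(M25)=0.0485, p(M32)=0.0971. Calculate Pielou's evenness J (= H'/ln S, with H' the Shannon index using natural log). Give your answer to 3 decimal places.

0.834

H' = −Σ pᵢ ln pᵢ = −((-0.23889) + (-0.21302) + (-0.36467) + (-0.04497) + (-0.23889) + (-0.26122) + (-0.14677) + (-0.22644)) = 1.73486 (working shown to 5 dp, full precision carried).
With S = 8 species, ln S = 2.07944, so J = 1.73486/2.07944 = 0.83429, i.e. 0.834 to 3 decimal places.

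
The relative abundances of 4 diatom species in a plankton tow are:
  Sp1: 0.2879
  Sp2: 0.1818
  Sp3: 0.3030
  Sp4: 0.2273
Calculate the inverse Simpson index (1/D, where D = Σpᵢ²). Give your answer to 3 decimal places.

D = 0.2879² + 0.1818² + 0.303² + 0.2273² = 0.0828864 + 0.0330512 + 0.0918090 + 0.0516653 = 0.2594119 (working shown to 7 dp, full precision carried).
So 1/D = 3.85487, i.e. 3.855 to 3 decimal places.

3.855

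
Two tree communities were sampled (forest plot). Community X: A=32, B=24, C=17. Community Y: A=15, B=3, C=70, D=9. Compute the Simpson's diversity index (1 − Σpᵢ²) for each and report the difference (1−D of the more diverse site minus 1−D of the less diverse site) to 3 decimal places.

0.200

Community X: N=73, proportions 0.43836, 0.32877, 0.23288, giving 1−D = 0.64552 (working shown to 5 dp, full precision carried).
Community Y: N=97, proportions 0.15464, 0.03093, 0.72165, 0.09278, giving 1−D = 0.44574.
Difference = |0.64552 − 0.44574| = 0.19978, i.e. 0.200 to 3 decimal places.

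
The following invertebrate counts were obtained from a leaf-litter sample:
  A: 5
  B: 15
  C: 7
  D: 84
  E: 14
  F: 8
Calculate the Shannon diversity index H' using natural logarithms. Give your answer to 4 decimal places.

1.2207

Total N = 5+15+7+84+14+8 = 133, so the proportions are 0.037594, 0.112782, 0.052632, 0.631579, 0.105263, 0.06015 (working shown to 6 dp, full precision carried).
Each pᵢ ln pᵢ term: 0.037594×(-3.280911)=-0.123343, 0.112782×(-2.182299)=-0.246124, 0.052632×(-2.944439)=-0.154970, 0.631579×(-0.459532)=-0.290231, 0.105263×(-2.251292)=-0.236978, 0.06015×(-2.810908)=-0.169077.
Sum = -1.220723, so H' = 1.2207.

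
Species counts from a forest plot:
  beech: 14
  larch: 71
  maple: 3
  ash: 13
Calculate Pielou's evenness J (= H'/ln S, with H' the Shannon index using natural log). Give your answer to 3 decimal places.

0.642

Total N = 14+71+3+13 = 101, so the proportions are 0.13861, 0.70297, 0.0297, 0.12871 (working shown to 5 dp, full precision carried).
H' = −Σ pᵢ ln pᵢ = −((-0.27391) + (-0.24776) + (-0.10445) + (-0.26388)) = 0.89000.
With S = 4 species, ln S = 1.38629, so J = 0.89000/1.38629 = 0.64200, i.e. 0.642 to 3 decimal places.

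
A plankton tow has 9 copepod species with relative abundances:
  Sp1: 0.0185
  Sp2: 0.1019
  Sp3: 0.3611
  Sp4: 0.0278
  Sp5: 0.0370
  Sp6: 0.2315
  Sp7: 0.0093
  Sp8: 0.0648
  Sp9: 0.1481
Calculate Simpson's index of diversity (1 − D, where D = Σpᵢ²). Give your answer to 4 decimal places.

D = 0.0185² + 0.1019² + 0.3611² + 0.0278² + 0.037² + 0.2315² + 0.0093² + 0.0648² + 0.1481² = 0.000342 + 0.010384 + 0.130393 + 0.000773 + 0.001369 + 0.053592 + 0.000086 + 0.004199 + 0.021934 = 0.223072 (working shown to 6 dp, full precision carried).
So 1 − D = 0.776928, i.e. 0.7769 to 4 decimal places.

0.7769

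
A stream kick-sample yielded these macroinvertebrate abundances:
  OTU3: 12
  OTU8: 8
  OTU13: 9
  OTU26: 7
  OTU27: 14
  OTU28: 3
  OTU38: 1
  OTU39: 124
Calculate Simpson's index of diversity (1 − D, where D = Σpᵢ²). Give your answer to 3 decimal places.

Total N = 12+8+9+7+14+3+1+124 = 178, so the proportions are 0.06742, 0.04494, 0.05056, 0.03933, 0.07865, 0.01685, 0.00562, 0.69663 (working shown to 5 dp, full precision carried).
D = 0.06742² + 0.04494² + 0.05056² + 0.03933² + 0.07865² + 0.01685² + 0.00562² + 0.69663² = 0.00454 + 0.00202 + 0.00256 + 0.00155 + 0.00619 + 0.00028 + 0.00003 + 0.48529 = 0.50246.
So 1 − D = 0.49754, i.e. 0.498 to 3 decimal places.

0.498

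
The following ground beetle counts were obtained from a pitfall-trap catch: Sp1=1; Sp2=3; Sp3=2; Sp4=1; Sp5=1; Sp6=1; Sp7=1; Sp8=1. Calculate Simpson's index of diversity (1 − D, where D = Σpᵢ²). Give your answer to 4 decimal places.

Total N = 1+3+2+1+1+1+1+1 = 11, so the proportions are 0.090909, 0.272727, 0.181818, 0.090909, 0.090909, 0.090909, 0.090909, 0.090909 (working shown to 6 dp, full precision carried).
D = 0.090909² + 0.272727² + 0.181818² + 0.090909² + 0.090909² + 0.090909² + 0.090909² + 0.090909² = 0.008264 + 0.074380 + 0.033058 + 0.008264 + 0.008264 + 0.008264 + 0.008264 + 0.008264 = 0.157025.
So 1 − D = 0.842975, i.e. 0.8430 to 4 decimal places.

0.8430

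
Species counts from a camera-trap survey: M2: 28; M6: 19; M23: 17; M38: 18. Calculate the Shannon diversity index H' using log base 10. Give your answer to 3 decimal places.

0.593

Total N = 28+19+17+18 = 82, so the proportions are 0.34146, 0.23171, 0.20732, 0.21951 (working shown to 5 dp, full precision carried).
Each pᵢ log₁₀ pᵢ term: 0.34146×(-0.46666)=-0.15935, 0.23171×(-0.63506)=-0.14715, 0.20732×(-0.68336)=-0.14167, 0.21951×(-0.65854)=-0.14456.
Sum = -0.59273, so H' = 0.593.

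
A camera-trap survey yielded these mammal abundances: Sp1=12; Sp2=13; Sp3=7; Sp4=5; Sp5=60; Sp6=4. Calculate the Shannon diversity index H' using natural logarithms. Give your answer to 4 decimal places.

1.2880

Total N = 12+13+7+5+60+4 = 101, so the proportions are 0.118812, 0.128713, 0.069307, 0.049505, 0.594059, 0.039604 (working shown to 6 dp, full precision carried).
Each pᵢ ln pᵢ term: 0.118812×(-2.130214)=-0.253095, 0.128713×(-2.050171)=-0.263883, 0.069307×(-2.669210)=-0.184995, 0.049505×(-3.005683)=-0.148796, 0.594059×(-0.520776)=-0.309372, 0.039604×(-3.228826)=-0.127874.
Sum = -1.288015, so H' = 1.2880.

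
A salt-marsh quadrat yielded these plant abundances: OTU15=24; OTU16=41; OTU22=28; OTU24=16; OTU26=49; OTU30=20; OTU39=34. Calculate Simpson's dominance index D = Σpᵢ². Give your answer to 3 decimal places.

0.161

Total N = 24+41+28+16+49+20+34 = 212, so the proportions are 0.11321, 0.1934, 0.13208, 0.07547, 0.23113, 0.09434, 0.16038 (working shown to 5 dp, full precision carried).
D = 0.11321² + 0.1934² + 0.13208² + 0.07547² + 0.23113² + 0.09434² + 0.16038² = 0.01282 + 0.03740 + 0.01744 + 0.00570 + 0.05342 + 0.00890 + 0.02572 = 0.16140.
To 3 decimal places, D = 0.161.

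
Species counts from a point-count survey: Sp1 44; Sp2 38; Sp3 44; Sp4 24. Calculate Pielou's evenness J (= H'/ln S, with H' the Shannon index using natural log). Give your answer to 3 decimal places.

0.981

Total N = 44+38+44+24 = 150, so the proportions are 0.29333, 0.25333, 0.29333, 0.16 (working shown to 5 dp, full precision carried).
H' = −Σ pᵢ ln pᵢ = −((-0.35976) + (-0.34784) + (-0.35976) + (-0.29321)) = 1.36057.
With S = 4 species, ln S = 1.38629, so J = 1.36057/1.38629 = 0.98144, i.e. 0.981 to 3 decimal places.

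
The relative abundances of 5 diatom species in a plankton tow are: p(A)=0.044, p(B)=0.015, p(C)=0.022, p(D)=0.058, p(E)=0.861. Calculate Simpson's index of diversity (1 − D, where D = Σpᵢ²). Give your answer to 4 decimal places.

D = 0.044² + 0.015² + 0.022² + 0.058² + 0.861² = 0.001936 + 0.000225 + 0.000484 + 0.003364 + 0.741321 = 0.747330 (working shown to 6 dp, full precision carried).
So 1 − D = 0.252670, i.e. 0.2527 to 4 decimal places.

0.2527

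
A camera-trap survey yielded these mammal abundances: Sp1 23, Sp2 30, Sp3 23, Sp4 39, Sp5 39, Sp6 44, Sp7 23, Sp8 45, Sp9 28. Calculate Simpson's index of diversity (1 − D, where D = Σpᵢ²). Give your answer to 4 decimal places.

0.8811

Total N = 23+30+23+39+39+44+23+45+28 = 294, so the proportions are 0.078231, 0.102041, 0.078231, 0.132653, 0.132653, 0.14966, 0.078231, 0.153061, 0.095238 (working shown to 6 dp, full precision carried).
D = 0.078231² + 0.102041² + 0.078231² + 0.132653² + 0.132653² + 0.14966² + 0.078231² + 0.153061² + 0.095238² = 0.006120 + 0.010412 + 0.006120 + 0.017597 + 0.017597 + 0.022398 + 0.006120 + 0.023428 + 0.009070 = 0.118863.
So 1 − D = 0.881137, i.e. 0.8811 to 4 decimal places.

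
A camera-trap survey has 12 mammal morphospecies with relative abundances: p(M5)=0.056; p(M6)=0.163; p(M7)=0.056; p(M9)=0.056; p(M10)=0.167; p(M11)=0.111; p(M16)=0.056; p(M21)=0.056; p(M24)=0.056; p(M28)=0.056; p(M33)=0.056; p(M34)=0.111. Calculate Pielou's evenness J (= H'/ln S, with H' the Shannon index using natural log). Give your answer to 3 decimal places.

0.955

H' = −Σ pᵢ ln pᵢ = −((-0.16141) + (-0.29568) + (-0.16141) + (-0.16141) + (-0.29889) + (-0.24400) + (-0.16141) + (-0.16141) + (-0.16141) + (-0.16141) + (-0.16141) + (-0.24400)) = 2.37390 (working shown to 5 dp, full precision carried).
With S = 12 species, ln S = 2.48491, so J = 2.37390/2.48491 = 0.95533, i.e. 0.955 to 3 decimal places.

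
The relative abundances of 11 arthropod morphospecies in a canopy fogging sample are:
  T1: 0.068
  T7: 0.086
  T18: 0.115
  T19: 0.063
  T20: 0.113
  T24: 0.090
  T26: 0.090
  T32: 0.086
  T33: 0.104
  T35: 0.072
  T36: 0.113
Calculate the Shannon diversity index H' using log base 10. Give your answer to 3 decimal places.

Each pᵢ log₁₀ pᵢ term (working shown to 5 dp, full precision carried): 0.068×(-1.16749)=-0.07939, 0.086×(-1.06550)=-0.09163, 0.115×(-0.93930)=-0.10802, 0.063×(-1.20066)=-0.07564, 0.113×(-0.94692)=-0.10700, 0.09×(-1.04576)=-0.09412, 0.09×(-1.04576)=-0.09412, 0.086×(-1.06550)=-0.09163, 0.104×(-0.98297)=-0.10223, 0.072×(-1.14267)=-0.08227, 0.113×(-0.94692)=-0.10700.
Sum = -1.03306, so H' = 1.033.

1.033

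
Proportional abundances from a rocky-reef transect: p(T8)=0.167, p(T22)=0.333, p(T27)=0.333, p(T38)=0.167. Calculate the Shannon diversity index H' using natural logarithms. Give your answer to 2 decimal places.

1.33

Each pᵢ ln pᵢ term (working shown to 4 dp, full precision carried): 0.167×(-1.7898)=-0.2989, 0.333×(-1.0996)=-0.3662, 0.333×(-1.0996)=-0.3662, 0.167×(-1.7898)=-0.2989.
Sum = -1.3301, so H' = 1.33.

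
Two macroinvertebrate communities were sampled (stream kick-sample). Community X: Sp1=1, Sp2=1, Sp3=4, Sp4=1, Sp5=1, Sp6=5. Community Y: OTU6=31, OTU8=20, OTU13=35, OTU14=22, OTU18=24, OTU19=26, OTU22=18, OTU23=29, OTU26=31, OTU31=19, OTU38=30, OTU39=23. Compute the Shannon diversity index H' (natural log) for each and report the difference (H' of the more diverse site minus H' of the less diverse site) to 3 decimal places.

Community X: N=13, proportions 0.07692, 0.07692, 0.30769, 0.07692, 0.07692, 0.38462, giving H' = 1.51938 (working shown to 5 dp, full precision carried).
Community Y: N=308, proportions 0.10065, 0.06494, 0.11364, 0.07143, 0.07792, 0.08442, 0.05844, 0.09416, 0.10065, 0.06169, 0.0974, 0.07468, giving H' = 2.46380.
Difference = |1.51938 − 2.46380| = 0.94442, i.e. 0.944 to 3 decimal places.

0.944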